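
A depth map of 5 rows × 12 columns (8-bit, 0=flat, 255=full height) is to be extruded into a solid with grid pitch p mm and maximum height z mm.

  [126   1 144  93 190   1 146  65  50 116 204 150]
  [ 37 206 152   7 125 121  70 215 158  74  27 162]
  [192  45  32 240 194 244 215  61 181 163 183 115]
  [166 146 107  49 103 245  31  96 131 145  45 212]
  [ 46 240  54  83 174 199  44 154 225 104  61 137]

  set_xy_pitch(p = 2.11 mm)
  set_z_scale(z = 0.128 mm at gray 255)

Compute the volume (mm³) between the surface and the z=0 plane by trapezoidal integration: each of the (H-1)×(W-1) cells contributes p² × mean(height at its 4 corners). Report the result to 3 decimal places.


height_mm = gray/255 × 0.128; cell vol = 2.11² × mean(4 corners)
unit = 2.11² × 0.128 / (4×255) = 0.000558695 mm³ per gray-sum
row 0: Σ corner-gray over 11 cells = 4805  → 2.6845
row 1: Σ corner-gray over 11 cells = 5932  → 3.3142
row 2: Σ corner-gray over 11 cells = 5997  → 3.3505
row 3: Σ corner-gray over 11 cells = 5433  → 3.0354
Σ rows: total corner-gray = 22167  → 12.3846 mm³

12.385


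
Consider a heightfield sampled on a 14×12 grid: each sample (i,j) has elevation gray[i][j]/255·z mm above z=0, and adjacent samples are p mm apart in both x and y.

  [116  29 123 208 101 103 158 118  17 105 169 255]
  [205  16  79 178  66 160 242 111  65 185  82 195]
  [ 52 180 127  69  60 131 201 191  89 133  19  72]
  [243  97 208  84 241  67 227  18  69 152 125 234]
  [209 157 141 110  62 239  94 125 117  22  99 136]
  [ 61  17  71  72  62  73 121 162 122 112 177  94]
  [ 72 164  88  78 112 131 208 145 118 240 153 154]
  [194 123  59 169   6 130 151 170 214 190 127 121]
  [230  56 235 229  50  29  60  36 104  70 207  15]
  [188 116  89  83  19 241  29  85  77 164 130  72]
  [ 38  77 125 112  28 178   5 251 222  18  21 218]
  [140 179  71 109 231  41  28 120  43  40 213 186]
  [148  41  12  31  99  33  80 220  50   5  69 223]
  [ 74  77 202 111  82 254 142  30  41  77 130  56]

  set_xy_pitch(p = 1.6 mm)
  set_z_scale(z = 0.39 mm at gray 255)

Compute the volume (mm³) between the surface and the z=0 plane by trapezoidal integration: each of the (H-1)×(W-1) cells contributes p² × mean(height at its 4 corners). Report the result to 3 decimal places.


64.515

height_mm = gray/255 × 0.39; cell vol = 1.6² × mean(4 corners)
unit = 1.6² × 0.39 / (4×255) = 0.000978824 mm³ per gray-sum
row 0: Σ corner-gray over 11 cells = 5401  → 5.2866
row 1: Σ corner-gray over 11 cells = 5292  → 5.1799
row 2: Σ corner-gray over 11 cells = 5577  → 5.4589
row 3: Σ corner-gray over 11 cells = 5730  → 5.6087
row 4: Σ corner-gray over 11 cells = 4810  → 4.7081
row 5: Σ corner-gray over 11 cells = 5233  → 5.1222
row 6: Σ corner-gray over 11 cells = 6093  → 5.9640
row 7: Σ corner-gray over 11 cells = 5390  → 5.2759
row 8: Σ corner-gray over 11 cells = 4723  → 4.6230
row 9: Σ corner-gray over 11 cells = 4656  → 4.5574
row 10: Σ corner-gray over 11 cells = 4806  → 4.7042
row 11: Σ corner-gray over 11 cells = 4127  → 4.0396
row 12: Σ corner-gray over 11 cells = 4073  → 3.9867
Σ rows: total corner-gray = 65911  → 64.5152 mm³


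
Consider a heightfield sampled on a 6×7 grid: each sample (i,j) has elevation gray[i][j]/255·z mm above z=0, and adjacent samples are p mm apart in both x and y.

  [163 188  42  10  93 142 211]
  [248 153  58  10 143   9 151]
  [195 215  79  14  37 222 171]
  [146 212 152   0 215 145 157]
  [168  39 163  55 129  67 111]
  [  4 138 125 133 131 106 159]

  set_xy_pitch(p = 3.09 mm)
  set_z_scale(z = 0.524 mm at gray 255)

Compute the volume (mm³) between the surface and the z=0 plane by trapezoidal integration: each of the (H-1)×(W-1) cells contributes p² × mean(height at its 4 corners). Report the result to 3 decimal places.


height_mm = gray/255 × 0.524; cell vol = 3.09² × mean(4 corners)
unit = 3.09² × 0.524 / (4×255) = 0.0049051 mm³ per gray-sum
row 0: Σ corner-gray over 6 cells = 2469  → 12.1107
row 1: Σ corner-gray over 6 cells = 2645  → 12.9740
row 2: Σ corner-gray over 6 cells = 3251  → 15.9465
row 3: Σ corner-gray over 6 cells = 2936  → 14.4014
row 4: Σ corner-gray over 6 cells = 2614  → 12.8219
Σ rows: total corner-gray = 13915  → 68.2545 mm³

68.254


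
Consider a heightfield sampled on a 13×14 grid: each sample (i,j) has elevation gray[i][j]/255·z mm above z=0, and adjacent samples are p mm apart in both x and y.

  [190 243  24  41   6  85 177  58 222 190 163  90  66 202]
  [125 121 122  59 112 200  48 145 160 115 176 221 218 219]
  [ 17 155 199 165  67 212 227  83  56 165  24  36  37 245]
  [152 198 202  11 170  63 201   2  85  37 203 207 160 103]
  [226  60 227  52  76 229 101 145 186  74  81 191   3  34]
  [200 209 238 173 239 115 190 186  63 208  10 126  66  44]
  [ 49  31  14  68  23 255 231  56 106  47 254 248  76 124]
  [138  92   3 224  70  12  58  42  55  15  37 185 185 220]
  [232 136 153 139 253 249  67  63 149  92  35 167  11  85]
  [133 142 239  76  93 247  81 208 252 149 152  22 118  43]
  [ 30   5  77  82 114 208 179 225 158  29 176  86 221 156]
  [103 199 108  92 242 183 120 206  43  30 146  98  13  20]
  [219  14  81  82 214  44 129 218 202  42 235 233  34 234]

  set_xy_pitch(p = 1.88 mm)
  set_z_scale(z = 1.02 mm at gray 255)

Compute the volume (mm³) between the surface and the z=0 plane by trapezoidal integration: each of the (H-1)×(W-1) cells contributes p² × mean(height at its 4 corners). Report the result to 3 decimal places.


277.617

height_mm = gray/255 × 1.02; cell vol = 1.88² × mean(4 corners)
unit = 1.88² × 1.02 / (4×255) = 0.0035344 mm³ per gray-sum
row 0: Σ corner-gray over 13 cells = 6860  → 24.2460
row 1: Σ corner-gray over 13 cells = 6852  → 24.2177
row 2: Σ corner-gray over 13 cells = 6447  → 22.7863
row 3: Σ corner-gray over 13 cells = 6443  → 22.7721
row 4: Σ corner-gray over 13 cells = 7000  → 24.7408
row 5: Σ corner-gray over 13 cells = 6881  → 24.3202
row 6: Σ corner-gray over 13 cells = 5305  → 18.7500
row 7: Σ corner-gray over 13 cells = 5659  → 20.0012
row 8: Σ corner-gray over 13 cells = 7079  → 25.0200
row 9: Σ corner-gray over 13 cells = 7040  → 24.8822
row 10: Σ corner-gray over 13 cells = 6389  → 22.5813
row 11: Σ corner-gray over 13 cells = 6592  → 23.2988
Σ rows: total corner-gray = 78547  → 277.6165 mm³


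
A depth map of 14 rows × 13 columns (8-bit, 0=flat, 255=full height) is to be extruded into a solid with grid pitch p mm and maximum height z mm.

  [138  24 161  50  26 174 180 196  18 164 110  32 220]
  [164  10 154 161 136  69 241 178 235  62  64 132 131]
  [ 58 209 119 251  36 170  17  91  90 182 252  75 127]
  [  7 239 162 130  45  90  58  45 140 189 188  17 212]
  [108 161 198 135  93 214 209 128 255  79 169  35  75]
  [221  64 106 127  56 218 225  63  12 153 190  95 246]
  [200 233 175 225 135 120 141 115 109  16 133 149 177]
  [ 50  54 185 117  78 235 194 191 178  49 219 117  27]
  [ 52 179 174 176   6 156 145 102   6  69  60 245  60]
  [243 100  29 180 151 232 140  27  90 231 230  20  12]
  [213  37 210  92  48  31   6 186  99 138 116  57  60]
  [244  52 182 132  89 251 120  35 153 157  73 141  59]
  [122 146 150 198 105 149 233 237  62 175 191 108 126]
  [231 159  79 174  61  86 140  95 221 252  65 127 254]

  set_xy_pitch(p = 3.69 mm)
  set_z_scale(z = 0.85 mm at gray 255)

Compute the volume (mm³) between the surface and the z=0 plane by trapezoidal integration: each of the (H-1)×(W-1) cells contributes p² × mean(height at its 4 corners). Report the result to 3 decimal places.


921.436

height_mm = gray/255 × 0.85; cell vol = 3.69² × mean(4 corners)
unit = 3.69² × 0.85 / (4×255) = 0.0113467 mm³ per gray-sum
row 0: Σ corner-gray over 12 cells = 5807  → 65.8906
row 1: Σ corner-gray over 12 cells = 6348  → 72.0292
row 2: Σ corner-gray over 12 cells = 5994  → 68.0124
row 3: Σ corner-gray over 12 cells = 6360  → 72.1653
row 4: Σ corner-gray over 12 cells = 6620  → 75.1155
row 5: Σ corner-gray over 12 cells = 6564  → 74.4801
row 6: Σ corner-gray over 12 cells = 6790  → 77.0444
row 7: Σ corner-gray over 12 cells = 6059  → 68.7500
row 8: Σ corner-gray over 12 cells = 5863  → 66.5260
row 9: Σ corner-gray over 12 cells = 5428  → 61.5902
row 10: Σ corner-gray over 12 cells = 5386  → 61.1136
row 11: Σ corner-gray over 12 cells = 6829  → 77.4870
row 12: Σ corner-gray over 12 cells = 7159  → 81.2314
Σ rows: total corner-gray = 81207  → 921.4355 mm³


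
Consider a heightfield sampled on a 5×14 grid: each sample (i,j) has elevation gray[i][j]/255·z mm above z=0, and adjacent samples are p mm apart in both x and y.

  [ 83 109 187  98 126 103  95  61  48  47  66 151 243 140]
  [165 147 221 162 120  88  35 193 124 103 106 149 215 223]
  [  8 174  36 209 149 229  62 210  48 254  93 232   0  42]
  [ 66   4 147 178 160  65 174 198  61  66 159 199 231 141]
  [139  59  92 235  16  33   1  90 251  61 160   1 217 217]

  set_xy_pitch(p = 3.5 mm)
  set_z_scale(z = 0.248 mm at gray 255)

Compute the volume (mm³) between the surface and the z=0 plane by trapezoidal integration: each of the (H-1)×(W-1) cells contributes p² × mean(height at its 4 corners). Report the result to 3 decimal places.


80.337

height_mm = gray/255 × 0.248; cell vol = 3.5² × mean(4 corners)
unit = 3.5² × 0.248 / (4×255) = 0.00297843 mm³ per gray-sum
row 0: Σ corner-gray over 13 cells = 6605  → 19.6725
row 1: Σ corner-gray over 13 cells = 7156  → 21.3137
row 2: Σ corner-gray over 13 cells = 6933  → 20.6495
row 3: Σ corner-gray over 13 cells = 6279  → 18.7016
Σ rows: total corner-gray = 26973  → 80.3372 mm³


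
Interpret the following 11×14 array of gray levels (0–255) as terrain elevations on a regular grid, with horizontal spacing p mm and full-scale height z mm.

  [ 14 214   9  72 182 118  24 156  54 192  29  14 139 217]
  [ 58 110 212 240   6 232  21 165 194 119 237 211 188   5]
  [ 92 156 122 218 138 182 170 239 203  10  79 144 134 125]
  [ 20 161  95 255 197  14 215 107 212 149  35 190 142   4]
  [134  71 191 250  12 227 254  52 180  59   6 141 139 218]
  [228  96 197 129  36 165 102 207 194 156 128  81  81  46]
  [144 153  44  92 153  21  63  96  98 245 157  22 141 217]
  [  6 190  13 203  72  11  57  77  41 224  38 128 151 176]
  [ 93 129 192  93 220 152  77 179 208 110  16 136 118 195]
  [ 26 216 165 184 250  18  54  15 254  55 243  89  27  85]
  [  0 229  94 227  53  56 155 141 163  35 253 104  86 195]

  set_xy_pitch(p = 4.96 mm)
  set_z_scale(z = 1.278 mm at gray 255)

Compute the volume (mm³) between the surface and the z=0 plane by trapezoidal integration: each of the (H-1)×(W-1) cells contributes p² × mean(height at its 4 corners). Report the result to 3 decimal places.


height_mm = gray/255 × 1.278; cell vol = 4.96² × mean(4 corners)
unit = 4.96² × 1.278 / (4×255) = 0.0308244 mm³ per gray-sum
row 0: Σ corner-gray over 13 cells = 6570  → 202.5160
row 1: Σ corner-gray over 13 cells = 7740  → 238.5805
row 2: Σ corner-gray over 13 cells = 7375  → 227.3296
row 3: Σ corner-gray over 13 cells = 7084  → 218.3597
row 4: Σ corner-gray over 13 cells = 6934  → 213.7361
row 5: Σ corner-gray over 13 cells = 6349  → 195.7038
row 6: Σ corner-gray over 13 cells = 5523  → 170.2429
row 7: Σ corner-gray over 13 cells = 6140  → 189.2616
row 8: Σ corner-gray over 13 cells = 6799  → 209.5748
row 9: Σ corner-gray over 13 cells = 6638  → 204.6121
Σ rows: total corner-gray = 67152  → 2069.9173 mm³

2069.917


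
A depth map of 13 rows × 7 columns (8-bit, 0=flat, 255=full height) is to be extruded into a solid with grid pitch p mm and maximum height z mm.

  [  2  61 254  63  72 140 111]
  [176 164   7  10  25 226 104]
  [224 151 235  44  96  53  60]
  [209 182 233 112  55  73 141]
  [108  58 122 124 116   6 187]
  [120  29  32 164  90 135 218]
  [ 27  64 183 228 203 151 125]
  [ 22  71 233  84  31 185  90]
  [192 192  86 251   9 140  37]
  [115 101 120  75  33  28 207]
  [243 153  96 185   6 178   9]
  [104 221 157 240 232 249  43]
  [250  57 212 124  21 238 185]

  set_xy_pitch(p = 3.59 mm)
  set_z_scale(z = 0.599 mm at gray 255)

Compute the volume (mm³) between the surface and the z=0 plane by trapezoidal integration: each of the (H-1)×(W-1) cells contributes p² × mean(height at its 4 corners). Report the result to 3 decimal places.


height_mm = gray/255 × 0.599; cell vol = 3.59² × mean(4 corners)
unit = 3.59² × 0.599 / (4×255) = 0.0075686 mm³ per gray-sum
row 0: Σ corner-gray over 6 cells = 2437  → 18.4447
row 1: Σ corner-gray over 6 cells = 2586  → 19.5724
row 2: Σ corner-gray over 6 cells = 3102  → 23.4778
row 3: Σ corner-gray over 6 cells = 2807  → 21.2451
row 4: Σ corner-gray over 6 cells = 2385  → 18.0511
row 5: Σ corner-gray over 6 cells = 3048  → 23.0691
row 6: Σ corner-gray over 6 cells = 3130  → 23.6897
row 7: Σ corner-gray over 6 cells = 2905  → 21.9868
row 8: Σ corner-gray over 6 cells = 2621  → 19.8373
row 9: Σ corner-gray over 6 cells = 2524  → 19.1031
row 10: Σ corner-gray over 6 cells = 3833  → 29.0104
row 11: Σ corner-gray over 6 cells = 4084  → 30.9102
Σ rows: total corner-gray = 35462  → 268.3977 mm³

268.398


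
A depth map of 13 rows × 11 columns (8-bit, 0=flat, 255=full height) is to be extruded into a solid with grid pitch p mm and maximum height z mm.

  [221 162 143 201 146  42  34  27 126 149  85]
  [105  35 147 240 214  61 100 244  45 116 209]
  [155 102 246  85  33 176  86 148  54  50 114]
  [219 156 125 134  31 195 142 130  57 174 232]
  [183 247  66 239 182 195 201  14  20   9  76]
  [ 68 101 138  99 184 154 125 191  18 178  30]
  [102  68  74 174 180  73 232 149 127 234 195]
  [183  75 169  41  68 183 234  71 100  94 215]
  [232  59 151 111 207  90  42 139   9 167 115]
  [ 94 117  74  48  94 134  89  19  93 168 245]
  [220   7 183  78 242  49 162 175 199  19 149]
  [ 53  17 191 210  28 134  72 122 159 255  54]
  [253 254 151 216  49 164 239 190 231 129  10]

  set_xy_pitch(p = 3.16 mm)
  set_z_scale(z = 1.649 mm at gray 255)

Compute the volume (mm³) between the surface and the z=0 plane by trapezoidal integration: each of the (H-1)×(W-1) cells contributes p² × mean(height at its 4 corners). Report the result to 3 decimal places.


height_mm = gray/255 × 1.649; cell vol = 3.16² × mean(4 corners)
unit = 3.16² × 1.649 / (4×255) = 0.0161434 mm³ per gray-sum
row 0: Σ corner-gray over 10 cells = 5084  → 82.0730
row 1: Σ corner-gray over 10 cells = 4947  → 79.8613
row 2: Σ corner-gray over 10 cells = 4968  → 80.2003
row 3: Σ corner-gray over 10 cells = 5344  → 86.2703
row 4: Σ corner-gray over 10 cells = 5079  → 81.9923
row 5: Σ corner-gray over 10 cells = 5393  → 87.0613
row 6: Σ corner-gray over 10 cells = 5387  → 86.9644
row 7: Σ corner-gray over 10 cells = 4765  → 76.9232
row 8: Σ corner-gray over 10 cells = 4308  → 69.5457
row 9: Σ corner-gray over 10 cells = 4608  → 74.3887
row 10: Σ corner-gray over 10 cells = 5080  → 82.0084
row 11: Σ corner-gray over 10 cells = 5992  → 96.7312
Σ rows: total corner-gray = 60955  → 984.0201 mm³

984.020


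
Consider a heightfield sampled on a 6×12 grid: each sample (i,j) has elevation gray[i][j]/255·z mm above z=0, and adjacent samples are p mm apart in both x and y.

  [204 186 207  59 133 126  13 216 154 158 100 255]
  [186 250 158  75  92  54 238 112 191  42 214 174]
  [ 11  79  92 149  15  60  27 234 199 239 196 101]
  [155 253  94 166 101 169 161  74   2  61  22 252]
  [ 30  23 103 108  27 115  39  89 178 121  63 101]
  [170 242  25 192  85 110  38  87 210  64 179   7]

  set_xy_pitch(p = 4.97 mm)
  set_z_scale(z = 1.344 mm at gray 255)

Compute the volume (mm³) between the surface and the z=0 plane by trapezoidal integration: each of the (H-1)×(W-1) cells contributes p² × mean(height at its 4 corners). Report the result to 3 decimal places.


864.580

height_mm = gray/255 × 1.344; cell vol = 4.97² × mean(4 corners)
unit = 4.97² × 1.344 / (4×255) = 0.0325471 mm³ per gray-sum
row 0: Σ corner-gray over 11 cells = 6375  → 207.4876
row 1: Σ corner-gray over 11 cells = 5904  → 192.1579
row 2: Σ corner-gray over 11 cells = 5305  → 172.6622
row 3: Σ corner-gray over 11 cells = 4476  → 145.6807
row 4: Σ corner-gray over 11 cells = 4504  → 146.5920
Σ rows: total corner-gray = 26564  → 864.5803 mm³


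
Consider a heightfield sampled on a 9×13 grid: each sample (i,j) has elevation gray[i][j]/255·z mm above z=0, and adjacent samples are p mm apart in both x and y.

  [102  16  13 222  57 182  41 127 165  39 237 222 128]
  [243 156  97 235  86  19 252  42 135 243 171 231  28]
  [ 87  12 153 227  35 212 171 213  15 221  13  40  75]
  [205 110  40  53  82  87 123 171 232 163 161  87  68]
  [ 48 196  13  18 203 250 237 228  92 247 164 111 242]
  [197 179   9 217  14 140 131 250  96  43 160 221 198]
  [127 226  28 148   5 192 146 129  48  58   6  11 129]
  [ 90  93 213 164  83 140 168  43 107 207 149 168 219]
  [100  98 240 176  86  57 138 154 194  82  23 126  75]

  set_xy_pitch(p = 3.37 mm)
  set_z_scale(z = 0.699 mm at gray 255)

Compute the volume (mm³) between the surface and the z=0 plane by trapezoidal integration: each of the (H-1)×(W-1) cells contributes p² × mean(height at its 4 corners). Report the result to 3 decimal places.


height_mm = gray/255 × 0.699; cell vol = 3.37² × mean(4 corners)
unit = 3.37² × 0.699 / (4×255) = 0.00778282 mm³ per gray-sum
row 0: Σ corner-gray over 12 cells = 6477  → 50.4093
row 1: Σ corner-gray over 12 cells = 6391  → 49.7400
row 2: Σ corner-gray over 12 cells = 5677  → 44.1831
row 3: Σ corner-gray over 12 cells = 6699  → 52.1371
row 4: Σ corner-gray over 12 cells = 7123  → 55.4370
row 5: Σ corner-gray over 12 cells = 5565  → 43.3114
row 6: Σ corner-gray over 12 cells = 5629  → 43.8095
row 7: Σ corner-gray over 12 cells = 6302  → 49.0473
Σ rows: total corner-gray = 49863  → 388.0746 mm³

388.075


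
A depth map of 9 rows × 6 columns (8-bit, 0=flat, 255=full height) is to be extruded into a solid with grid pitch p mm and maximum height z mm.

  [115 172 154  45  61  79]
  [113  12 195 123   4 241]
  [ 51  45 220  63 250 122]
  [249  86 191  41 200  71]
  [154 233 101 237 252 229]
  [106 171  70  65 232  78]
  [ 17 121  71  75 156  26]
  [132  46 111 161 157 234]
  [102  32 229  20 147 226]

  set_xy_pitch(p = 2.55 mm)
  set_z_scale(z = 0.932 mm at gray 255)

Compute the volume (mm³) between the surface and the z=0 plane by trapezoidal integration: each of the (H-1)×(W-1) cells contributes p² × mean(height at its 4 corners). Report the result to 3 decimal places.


122.656

height_mm = gray/255 × 0.932; cell vol = 2.55² × mean(4 corners)
unit = 2.55² × 0.932 / (4×255) = 0.0059415 mm³ per gray-sum
row 0: Σ corner-gray over 5 cells = 2080  → 12.3583
row 1: Σ corner-gray over 5 cells = 2351  → 13.9685
row 2: Σ corner-gray over 5 cells = 2685  → 15.9529
row 3: Σ corner-gray over 5 cells = 3385  → 20.1120
row 4: Σ corner-gray over 5 cells = 3289  → 19.5416
row 5: Σ corner-gray over 5 cells = 2149  → 12.7683
row 6: Σ corner-gray over 5 cells = 2205  → 13.1010
row 7: Σ corner-gray over 5 cells = 2500  → 14.8537
Σ rows: total corner-gray = 20644  → 122.6563 mm³


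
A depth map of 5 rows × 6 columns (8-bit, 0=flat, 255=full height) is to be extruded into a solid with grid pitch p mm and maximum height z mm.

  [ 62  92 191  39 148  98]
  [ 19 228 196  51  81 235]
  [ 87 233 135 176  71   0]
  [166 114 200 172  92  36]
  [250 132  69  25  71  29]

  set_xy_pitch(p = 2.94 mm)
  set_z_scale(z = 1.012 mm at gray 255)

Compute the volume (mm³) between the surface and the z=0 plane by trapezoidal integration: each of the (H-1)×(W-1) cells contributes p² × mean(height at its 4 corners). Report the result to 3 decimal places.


height_mm = gray/255 × 1.012; cell vol = 2.94² × mean(4 corners)
unit = 2.94² × 1.012 / (4×255) = 0.00857581 mm³ per gray-sum
row 0: Σ corner-gray over 5 cells = 2466  → 21.1479
row 1: Σ corner-gray over 5 cells = 2683  → 23.0089
row 2: Σ corner-gray over 5 cells = 2675  → 22.9403
row 3: Σ corner-gray over 5 cells = 2231  → 19.1326
Σ rows: total corner-gray = 10055  → 86.2297 mm³

86.230


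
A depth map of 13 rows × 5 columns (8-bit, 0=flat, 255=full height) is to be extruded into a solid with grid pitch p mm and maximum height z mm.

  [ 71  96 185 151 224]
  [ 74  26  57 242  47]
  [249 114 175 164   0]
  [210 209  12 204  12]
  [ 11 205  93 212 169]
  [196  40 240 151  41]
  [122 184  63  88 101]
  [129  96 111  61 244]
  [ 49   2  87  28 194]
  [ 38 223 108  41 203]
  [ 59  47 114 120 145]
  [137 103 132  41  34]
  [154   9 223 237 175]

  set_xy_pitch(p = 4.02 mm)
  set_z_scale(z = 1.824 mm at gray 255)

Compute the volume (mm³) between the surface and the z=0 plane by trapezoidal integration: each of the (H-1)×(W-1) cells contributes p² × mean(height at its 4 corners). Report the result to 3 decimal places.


650.970

height_mm = gray/255 × 1.824; cell vol = 4.02² × mean(4 corners)
unit = 4.02² × 1.824 / (4×255) = 0.0288986 mm³ per gray-sum
row 0: Σ corner-gray over 4 cells = 1930  → 55.7743
row 1: Σ corner-gray over 4 cells = 1926  → 55.6587
row 2: Σ corner-gray over 4 cells = 2227  → 64.3572
row 3: Σ corner-gray over 4 cells = 2272  → 65.6576
row 4: Σ corner-gray over 4 cells = 2299  → 66.4379
row 5: Σ corner-gray over 4 cells = 1992  → 57.5660
row 6: Σ corner-gray over 4 cells = 1802  → 52.0753
row 7: Σ corner-gray over 4 cells = 1386  → 40.0535
row 8: Σ corner-gray over 4 cells = 1462  → 42.2497
row 9: Σ corner-gray over 4 cells = 1751  → 50.6014
row 10: Σ corner-gray over 4 cells = 1489  → 43.0300
row 11: Σ corner-gray over 4 cells = 1990  → 57.5082
Σ rows: total corner-gray = 22526  → 650.9698 mm³


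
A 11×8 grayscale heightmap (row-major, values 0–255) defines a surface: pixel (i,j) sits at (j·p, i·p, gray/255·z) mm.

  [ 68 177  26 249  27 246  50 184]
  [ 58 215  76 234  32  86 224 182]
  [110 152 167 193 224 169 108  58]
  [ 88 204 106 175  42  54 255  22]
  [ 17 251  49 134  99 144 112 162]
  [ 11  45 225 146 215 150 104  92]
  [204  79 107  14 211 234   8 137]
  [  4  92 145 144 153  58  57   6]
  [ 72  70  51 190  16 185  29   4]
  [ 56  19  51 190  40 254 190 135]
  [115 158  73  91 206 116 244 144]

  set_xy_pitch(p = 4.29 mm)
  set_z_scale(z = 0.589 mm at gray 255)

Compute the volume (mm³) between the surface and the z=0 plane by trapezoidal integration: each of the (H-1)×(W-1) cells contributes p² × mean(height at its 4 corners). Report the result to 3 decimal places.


height_mm = gray/255 × 0.589; cell vol = 4.29² × mean(4 corners)
unit = 4.29² × 0.589 / (4×255) = 0.0106275 mm³ per gray-sum
row 0: Σ corner-gray over 7 cells = 3776  → 40.1293
row 1: Σ corner-gray over 7 cells = 4168  → 44.2953
row 2: Σ corner-gray over 7 cells = 3976  → 42.2548
row 3: Σ corner-gray over 7 cells = 3539  → 37.6106
row 4: Σ corner-gray over 7 cells = 3630  → 38.5777
row 5: Σ corner-gray over 7 cells = 3520  → 37.4087
row 6: Σ corner-gray over 7 cells = 2955  → 31.4042
row 7: Σ corner-gray over 7 cells = 2466  → 26.2073
row 8: Σ corner-gray over 7 cells = 2837  → 30.1501
row 9: Σ corner-gray over 7 cells = 3714  → 39.4704
Σ rows: total corner-gray = 34581  → 367.5084 mm³

367.508


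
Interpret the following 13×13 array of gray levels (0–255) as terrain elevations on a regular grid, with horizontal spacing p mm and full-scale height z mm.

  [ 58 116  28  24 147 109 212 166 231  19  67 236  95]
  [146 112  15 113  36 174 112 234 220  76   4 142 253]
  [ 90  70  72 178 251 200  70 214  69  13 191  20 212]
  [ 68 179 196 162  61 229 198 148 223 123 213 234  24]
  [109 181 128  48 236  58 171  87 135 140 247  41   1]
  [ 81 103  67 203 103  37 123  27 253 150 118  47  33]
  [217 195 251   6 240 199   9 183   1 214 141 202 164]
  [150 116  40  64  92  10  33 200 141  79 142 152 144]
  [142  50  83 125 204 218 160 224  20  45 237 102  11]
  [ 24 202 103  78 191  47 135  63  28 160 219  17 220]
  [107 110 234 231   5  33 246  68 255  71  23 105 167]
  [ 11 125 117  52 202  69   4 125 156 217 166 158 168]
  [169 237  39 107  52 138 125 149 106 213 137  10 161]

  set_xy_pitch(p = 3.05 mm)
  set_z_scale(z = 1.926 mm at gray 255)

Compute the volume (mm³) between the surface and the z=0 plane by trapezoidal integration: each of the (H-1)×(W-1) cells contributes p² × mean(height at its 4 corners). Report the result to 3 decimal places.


1276.910

height_mm = gray/255 × 1.926; cell vol = 3.05² × mean(4 corners)
unit = 3.05² × 1.926 / (4×255) = 0.0175653 mm³ per gray-sum
row 0: Σ corner-gray over 12 cells = 5738  → 100.7897
row 1: Σ corner-gray over 12 cells = 5873  → 103.1611
row 2: Σ corner-gray over 12 cells = 7022  → 123.3436
row 3: Σ corner-gray over 12 cells = 7078  → 124.3273
row 4: Σ corner-gray over 12 cells = 5630  → 98.8927
row 5: Σ corner-gray over 12 cells = 6239  → 109.5900
row 6: Σ corner-gray over 12 cells = 6095  → 107.0606
row 7: Σ corner-gray over 12 cells = 5521  → 96.9781
row 8: Σ corner-gray over 12 cells = 5819  → 102.2125
row 9: Σ corner-gray over 12 cells = 5766  → 101.2816
row 10: Σ corner-gray over 12 cells = 5997  → 105.3392
row 11: Σ corner-gray over 12 cells = 5917  → 103.9339
Σ rows: total corner-gray = 72695  → 1276.9101 mm³


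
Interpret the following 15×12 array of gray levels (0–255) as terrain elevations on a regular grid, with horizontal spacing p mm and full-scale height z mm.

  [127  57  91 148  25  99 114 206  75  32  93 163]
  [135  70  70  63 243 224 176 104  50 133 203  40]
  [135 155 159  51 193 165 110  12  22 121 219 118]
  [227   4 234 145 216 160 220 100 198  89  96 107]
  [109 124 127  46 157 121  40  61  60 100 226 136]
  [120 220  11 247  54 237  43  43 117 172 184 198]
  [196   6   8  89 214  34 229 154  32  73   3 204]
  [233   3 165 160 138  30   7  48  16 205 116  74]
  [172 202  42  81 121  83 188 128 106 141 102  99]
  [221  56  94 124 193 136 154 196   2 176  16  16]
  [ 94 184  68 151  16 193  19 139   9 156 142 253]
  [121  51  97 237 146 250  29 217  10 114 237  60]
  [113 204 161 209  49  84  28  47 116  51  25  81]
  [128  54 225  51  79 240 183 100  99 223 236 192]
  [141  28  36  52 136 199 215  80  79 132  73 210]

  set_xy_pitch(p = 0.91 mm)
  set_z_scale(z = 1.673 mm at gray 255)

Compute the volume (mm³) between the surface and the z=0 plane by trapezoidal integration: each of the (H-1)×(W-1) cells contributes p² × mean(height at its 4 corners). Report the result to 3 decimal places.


height_mm = gray/255 × 1.673; cell vol = 0.91² × mean(4 corners)
unit = 0.91² × 1.673 / (4×255) = 0.00135825 mm³ per gray-sum
row 0: Σ corner-gray over 11 cells = 5017  → 6.8143
row 1: Σ corner-gray over 11 cells = 5514  → 7.4894
row 2: Σ corner-gray over 11 cells = 5925  → 8.0476
row 3: Σ corner-gray over 11 cells = 5627  → 7.6429
row 4: Σ corner-gray over 11 cells = 5343  → 7.2571
row 5: Σ corner-gray over 11 cells = 5058  → 6.8700
row 6: Σ corner-gray over 11 cells = 4167  → 5.6598
row 7: Σ corner-gray over 11 cells = 4742  → 6.4408
row 8: Σ corner-gray over 11 cells = 5190  → 7.0493
row 9: Σ corner-gray over 11 cells = 5032  → 6.8347
row 10: Σ corner-gray over 11 cells = 5458  → 7.4133
row 11: Σ corner-gray over 11 cells = 5099  → 6.9257
row 12: Σ corner-gray over 11 cells = 5442  → 7.3916
row 13: Σ corner-gray over 11 cells = 5711  → 7.7569
Σ rows: total corner-gray = 73325  → 99.5934 mm³

99.593


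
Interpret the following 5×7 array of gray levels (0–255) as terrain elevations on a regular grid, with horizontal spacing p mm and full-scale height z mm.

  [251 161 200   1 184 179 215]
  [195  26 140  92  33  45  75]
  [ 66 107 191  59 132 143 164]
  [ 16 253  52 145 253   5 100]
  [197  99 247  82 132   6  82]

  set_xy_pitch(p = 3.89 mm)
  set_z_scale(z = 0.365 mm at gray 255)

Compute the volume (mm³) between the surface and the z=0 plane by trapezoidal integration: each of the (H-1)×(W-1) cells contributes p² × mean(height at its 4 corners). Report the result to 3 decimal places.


60.988

height_mm = gray/255 × 0.365; cell vol = 3.89² × mean(4 corners)
unit = 3.89² × 0.365 / (4×255) = 0.00541492 mm³ per gray-sum
row 0: Σ corner-gray over 6 cells = 2858  → 15.4758
row 1: Σ corner-gray over 6 cells = 2436  → 13.1907
row 2: Σ corner-gray over 6 cells = 3026  → 16.3855
row 3: Σ corner-gray over 6 cells = 2943  → 15.9361
Σ rows: total corner-gray = 11263  → 60.9882 mm³


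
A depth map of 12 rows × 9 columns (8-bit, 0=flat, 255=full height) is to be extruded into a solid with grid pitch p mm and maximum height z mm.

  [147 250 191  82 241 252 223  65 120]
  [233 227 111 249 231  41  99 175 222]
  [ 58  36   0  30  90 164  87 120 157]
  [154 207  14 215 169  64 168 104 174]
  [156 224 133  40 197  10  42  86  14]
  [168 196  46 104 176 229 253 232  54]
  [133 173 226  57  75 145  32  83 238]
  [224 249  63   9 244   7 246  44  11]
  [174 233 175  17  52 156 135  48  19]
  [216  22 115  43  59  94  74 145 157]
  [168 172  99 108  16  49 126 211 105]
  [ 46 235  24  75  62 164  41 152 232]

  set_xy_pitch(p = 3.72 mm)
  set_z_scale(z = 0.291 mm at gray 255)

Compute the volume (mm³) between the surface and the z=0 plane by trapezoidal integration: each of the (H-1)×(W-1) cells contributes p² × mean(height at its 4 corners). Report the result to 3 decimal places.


172.974

height_mm = gray/255 × 0.291; cell vol = 3.72² × mean(4 corners)
unit = 3.72² × 0.291 / (4×255) = 0.00394801 mm³ per gray-sum
row 0: Σ corner-gray over 8 cells = 5596  → 22.0931
row 1: Σ corner-gray over 8 cells = 3990  → 15.7526
row 2: Σ corner-gray over 8 cells = 3479  → 13.7351
row 3: Σ corner-gray over 8 cells = 3844  → 15.1762
row 4: Σ corner-gray over 8 cells = 4328  → 17.0870
row 5: Σ corner-gray over 8 cells = 4647  → 18.3464
row 6: Σ corner-gray over 8 cells = 3912  → 15.4446
row 7: Σ corner-gray over 8 cells = 3784  → 14.9393
row 8: Σ corner-gray over 8 cells = 3302  → 13.0363
row 9: Σ corner-gray over 8 cells = 3312  → 13.0758
row 10: Σ corner-gray over 8 cells = 3619  → 14.2879
Σ rows: total corner-gray = 43813  → 172.9743 mm³


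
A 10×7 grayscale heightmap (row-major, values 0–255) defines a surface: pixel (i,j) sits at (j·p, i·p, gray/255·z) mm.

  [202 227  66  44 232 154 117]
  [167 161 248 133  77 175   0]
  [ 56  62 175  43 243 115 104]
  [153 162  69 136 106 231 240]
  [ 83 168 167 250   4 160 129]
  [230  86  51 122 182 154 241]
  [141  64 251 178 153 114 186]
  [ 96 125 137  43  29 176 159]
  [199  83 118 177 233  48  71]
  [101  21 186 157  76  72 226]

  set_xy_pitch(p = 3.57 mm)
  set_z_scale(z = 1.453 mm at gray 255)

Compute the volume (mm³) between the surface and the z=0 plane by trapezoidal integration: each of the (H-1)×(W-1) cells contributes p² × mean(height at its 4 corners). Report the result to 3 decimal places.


531.258

height_mm = gray/255 × 1.453; cell vol = 3.57² × mean(4 corners)
unit = 3.57² × 1.453 / (4×255) = 0.0181552 mm³ per gray-sum
row 0: Σ corner-gray over 6 cells = 3520  → 63.9064
row 1: Σ corner-gray over 6 cells = 3191  → 57.9334
row 2: Σ corner-gray over 6 cells = 3237  → 58.7685
row 3: Σ corner-gray over 6 cells = 3511  → 63.7430
row 4: Σ corner-gray over 6 cells = 3371  → 61.2013
row 5: Σ corner-gray over 6 cells = 3508  → 63.6886
row 6: Σ corner-gray over 6 cells = 3122  → 56.6806
row 7: Σ corner-gray over 6 cells = 2863  → 51.9784
row 8: Σ corner-gray over 6 cells = 2939  → 53.3582
Σ rows: total corner-gray = 29262  → 531.2585 mm³


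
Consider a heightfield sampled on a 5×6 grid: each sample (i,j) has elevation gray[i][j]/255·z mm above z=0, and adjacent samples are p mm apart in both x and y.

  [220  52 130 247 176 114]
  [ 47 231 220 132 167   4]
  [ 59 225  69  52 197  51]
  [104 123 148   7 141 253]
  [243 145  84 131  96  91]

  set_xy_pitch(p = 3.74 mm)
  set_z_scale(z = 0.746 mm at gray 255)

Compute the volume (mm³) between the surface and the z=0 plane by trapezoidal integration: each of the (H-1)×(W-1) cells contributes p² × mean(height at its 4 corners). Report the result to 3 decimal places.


height_mm = gray/255 × 0.746; cell vol = 3.74² × mean(4 corners)
unit = 3.74² × 0.746 / (4×255) = 0.0102301 mm³ per gray-sum
row 0: Σ corner-gray over 5 cells = 3095  → 31.6623
row 1: Σ corner-gray over 5 cells = 2747  → 28.1022
row 2: Σ corner-gray over 5 cells = 2391  → 24.4603
row 3: Σ corner-gray over 5 cells = 2441  → 24.9718
Σ rows: total corner-gray = 10674  → 109.1966 mm³

109.197


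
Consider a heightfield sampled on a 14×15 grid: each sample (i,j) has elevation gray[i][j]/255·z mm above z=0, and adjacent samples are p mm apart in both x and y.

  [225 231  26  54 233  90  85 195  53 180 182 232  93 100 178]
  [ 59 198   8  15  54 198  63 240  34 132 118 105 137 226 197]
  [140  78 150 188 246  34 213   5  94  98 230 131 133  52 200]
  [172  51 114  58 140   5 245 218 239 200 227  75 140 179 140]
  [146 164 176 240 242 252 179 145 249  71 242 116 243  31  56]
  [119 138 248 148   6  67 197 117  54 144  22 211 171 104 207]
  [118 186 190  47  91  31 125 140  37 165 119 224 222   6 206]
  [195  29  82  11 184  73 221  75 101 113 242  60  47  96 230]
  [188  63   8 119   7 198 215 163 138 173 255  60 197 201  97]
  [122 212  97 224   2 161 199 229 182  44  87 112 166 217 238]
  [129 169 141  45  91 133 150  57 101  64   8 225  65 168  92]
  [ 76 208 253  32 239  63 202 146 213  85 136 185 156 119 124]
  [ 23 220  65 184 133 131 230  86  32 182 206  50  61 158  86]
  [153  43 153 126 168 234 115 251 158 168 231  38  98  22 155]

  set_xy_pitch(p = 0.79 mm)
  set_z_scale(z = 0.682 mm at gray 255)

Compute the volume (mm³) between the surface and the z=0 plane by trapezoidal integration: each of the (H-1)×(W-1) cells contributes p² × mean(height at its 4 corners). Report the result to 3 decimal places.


height_mm = gray/255 × 0.682; cell vol = 0.79² × mean(4 corners)
unit = 0.79² × 0.682 / (4×255) = 0.00041729 mm³ per gray-sum
row 0: Σ corner-gray over 14 cells = 7223  → 3.0141
row 1: Σ corner-gray over 14 cells = 6956  → 2.9027
row 2: Σ corner-gray over 14 cells = 7738  → 3.2290
row 3: Σ corner-gray over 14 cells = 8996  → 3.7539
row 4: Σ corner-gray over 14 cells = 8482  → 3.5395
row 5: Σ corner-gray over 14 cells = 7070  → 2.9502
row 6: Σ corner-gray over 14 cells = 6583  → 2.7470
row 7: Σ corner-gray over 14 cells = 6972  → 2.9093
row 8: Σ corner-gray over 14 cells = 8103  → 3.3813
row 9: Σ corner-gray over 14 cells = 7279  → 3.0375
row 10: Σ corner-gray over 14 cells = 7329  → 3.0583
row 11: Σ corner-gray over 14 cells = 7859  → 3.2795
row 12: Σ corner-gray over 14 cells = 7503  → 3.1309
Σ rows: total corner-gray = 98093  → 40.9333 mm³

40.933


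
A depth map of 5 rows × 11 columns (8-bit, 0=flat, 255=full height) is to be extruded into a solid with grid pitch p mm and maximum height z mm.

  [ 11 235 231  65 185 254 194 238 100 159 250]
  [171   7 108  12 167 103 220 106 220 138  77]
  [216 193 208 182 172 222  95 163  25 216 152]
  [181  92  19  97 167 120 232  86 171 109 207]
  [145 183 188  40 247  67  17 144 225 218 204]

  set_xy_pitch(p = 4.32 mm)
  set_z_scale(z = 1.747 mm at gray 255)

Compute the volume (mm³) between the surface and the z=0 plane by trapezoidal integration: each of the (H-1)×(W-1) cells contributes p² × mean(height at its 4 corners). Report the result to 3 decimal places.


741.499

height_mm = gray/255 × 1.747; cell vol = 4.32² × mean(4 corners)
unit = 4.32² × 1.747 / (4×255) = 0.0319639 mm³ per gray-sum
row 0: Σ corner-gray over 10 cells = 5993  → 191.5599
row 1: Σ corner-gray over 10 cells = 5730  → 183.1533
row 2: Σ corner-gray over 10 cells = 5894  → 188.3954
row 3: Σ corner-gray over 10 cells = 5581  → 178.3907
Σ rows: total corner-gray = 23198  → 741.4993 mm³


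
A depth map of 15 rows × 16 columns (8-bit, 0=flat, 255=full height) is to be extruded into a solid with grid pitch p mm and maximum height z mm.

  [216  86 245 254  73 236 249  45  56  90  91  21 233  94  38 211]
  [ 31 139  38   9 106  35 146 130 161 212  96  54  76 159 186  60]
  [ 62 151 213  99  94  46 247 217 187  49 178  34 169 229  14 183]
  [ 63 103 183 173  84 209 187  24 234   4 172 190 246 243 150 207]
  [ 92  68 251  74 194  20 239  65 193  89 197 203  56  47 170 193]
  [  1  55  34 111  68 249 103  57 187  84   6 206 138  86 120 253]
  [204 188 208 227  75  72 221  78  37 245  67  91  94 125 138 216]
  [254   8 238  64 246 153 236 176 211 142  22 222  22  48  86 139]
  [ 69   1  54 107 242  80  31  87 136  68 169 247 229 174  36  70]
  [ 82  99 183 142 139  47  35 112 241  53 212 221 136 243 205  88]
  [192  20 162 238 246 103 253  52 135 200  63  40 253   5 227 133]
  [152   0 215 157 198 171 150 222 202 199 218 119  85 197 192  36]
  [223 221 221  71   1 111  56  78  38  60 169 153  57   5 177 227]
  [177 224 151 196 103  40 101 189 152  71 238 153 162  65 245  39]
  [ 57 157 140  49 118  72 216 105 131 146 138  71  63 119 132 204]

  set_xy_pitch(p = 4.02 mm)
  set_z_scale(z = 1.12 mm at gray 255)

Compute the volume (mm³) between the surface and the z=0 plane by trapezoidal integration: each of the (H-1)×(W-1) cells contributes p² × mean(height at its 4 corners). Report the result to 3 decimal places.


height_mm = gray/255 × 1.12; cell vol = 4.02² × mean(4 corners)
unit = 4.02² × 1.12 / (4×255) = 0.0177448 mm³ per gray-sum
row 0: Σ corner-gray over 15 cells = 7234  → 128.3655
row 1: Σ corner-gray over 15 cells = 7284  → 129.2528
row 2: Σ corner-gray over 15 cells = 8773  → 155.6747
row 3: Σ corner-gray over 15 cells = 8691  → 154.2196
row 4: Σ corner-gray over 15 cells = 7279  → 129.1641
row 5: Σ corner-gray over 15 cells = 7414  → 131.5596
row 6: Σ corner-gray over 15 cells = 8293  → 147.1572
row 7: Σ corner-gray over 15 cells = 7602  → 134.8956
row 8: Σ corner-gray over 15 cells = 7767  → 137.8235
row 9: Σ corner-gray over 15 cells = 8625  → 153.0485
row 10: Σ corner-gray over 15 cells = 9157  → 162.4887
row 11: Σ corner-gray over 15 cells = 8124  → 144.1584
row 12: Σ corner-gray over 15 cells = 7682  → 136.3152
row 13: Σ corner-gray over 15 cells = 7971  → 141.4434
Σ rows: total corner-gray = 111896  → 1985.5669 mm³

1985.567


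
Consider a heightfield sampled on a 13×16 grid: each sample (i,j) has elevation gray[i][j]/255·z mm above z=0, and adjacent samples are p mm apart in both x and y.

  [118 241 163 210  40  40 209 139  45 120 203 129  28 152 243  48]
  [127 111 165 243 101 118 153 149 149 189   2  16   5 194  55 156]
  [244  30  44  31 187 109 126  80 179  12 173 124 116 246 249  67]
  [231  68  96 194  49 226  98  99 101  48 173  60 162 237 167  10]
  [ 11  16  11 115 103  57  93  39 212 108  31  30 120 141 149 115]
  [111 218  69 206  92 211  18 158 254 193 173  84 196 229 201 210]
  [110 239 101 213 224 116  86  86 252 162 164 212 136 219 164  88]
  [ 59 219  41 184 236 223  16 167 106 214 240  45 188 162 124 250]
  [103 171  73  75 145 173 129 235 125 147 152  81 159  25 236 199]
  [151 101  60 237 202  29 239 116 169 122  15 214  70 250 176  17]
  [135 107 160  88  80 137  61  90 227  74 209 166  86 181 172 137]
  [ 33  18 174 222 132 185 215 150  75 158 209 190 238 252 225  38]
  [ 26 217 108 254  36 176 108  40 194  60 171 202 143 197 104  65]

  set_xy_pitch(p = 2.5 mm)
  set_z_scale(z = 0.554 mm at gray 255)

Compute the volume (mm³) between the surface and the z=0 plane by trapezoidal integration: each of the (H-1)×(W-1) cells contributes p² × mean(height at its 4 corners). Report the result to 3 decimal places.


height_mm = gray/255 × 0.554; cell vol = 2.5² × mean(4 corners)
unit = 2.5² × 0.554 / (4×255) = 0.00339461 mm³ per gray-sum
row 0: Σ corner-gray over 15 cells = 7673  → 26.0468
row 1: Σ corner-gray over 15 cells = 7306  → 24.8010
row 2: Σ corner-gray over 15 cells = 7520  → 25.5275
row 3: Σ corner-gray over 15 cells = 6373  → 21.6338
row 4: Σ corner-gray over 15 cells = 7501  → 25.4630
row 5: Σ corner-gray over 15 cells = 9871  → 33.5082
row 6: Σ corner-gray over 15 cells = 9585  → 32.5373
row 7: Σ corner-gray over 15 cells = 8793  → 29.8488
row 8: Σ corner-gray over 15 cells = 8322  → 28.2499
row 9: Σ corner-gray over 15 cells = 8116  → 27.5506
row 10: Σ corner-gray over 15 cells = 8905  → 30.2290
row 11: Σ corner-gray over 15 cells = 9068  → 30.7823
Σ rows: total corner-gray = 99033  → 336.1782 mm³

336.178
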